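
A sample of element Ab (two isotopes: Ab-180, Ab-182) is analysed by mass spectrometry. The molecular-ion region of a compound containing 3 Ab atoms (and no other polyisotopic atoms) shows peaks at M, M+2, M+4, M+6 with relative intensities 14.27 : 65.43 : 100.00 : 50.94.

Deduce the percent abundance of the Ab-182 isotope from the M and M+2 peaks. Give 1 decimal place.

60.4%

Write p for the Ab-180 fraction. I(M+2)/I(M) = [C(3,1)·p^2·(1−p)] / p^3 = 3·(1−p)/p = 65.43/14.27 = 4.5851
(1−p)/p = 4.5851/3 = 1.5284  ⇒  p = 1/(1 + 1.5284) = 0.3955
Ab-180: 39.6%, Ab-182: 60.4%.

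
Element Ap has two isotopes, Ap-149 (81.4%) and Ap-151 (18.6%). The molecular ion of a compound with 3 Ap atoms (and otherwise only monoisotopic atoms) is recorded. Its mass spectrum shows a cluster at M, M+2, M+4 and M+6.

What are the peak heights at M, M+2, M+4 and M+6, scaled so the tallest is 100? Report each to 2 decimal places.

100.00 : 68.55 : 15.66 : 1.19

Expanding (0.814 + 0.186)^3:
P(M) = 0.814^3 = 0.539353
P(M+2) = 3 × 0.814^2 × 0.186^1 = 0.369729
P(M+4) = 3 × 0.814^1 × 0.186^2 = 0.084483
P(M+6) = 0.186^3 = 0.006435
The M peak is largest (0.539353); scaling to 100 gives 100.00 : 68.55 : 15.66 : 1.19.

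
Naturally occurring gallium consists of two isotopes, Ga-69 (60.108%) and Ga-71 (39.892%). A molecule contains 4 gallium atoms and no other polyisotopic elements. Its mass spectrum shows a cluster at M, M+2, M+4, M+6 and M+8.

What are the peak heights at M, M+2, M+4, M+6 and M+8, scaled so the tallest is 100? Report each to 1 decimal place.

37.7 : 100.0 : 99.6 : 44.0 : 7.3

The 4 Ga atoms are independent, so intensities follow the terms of (0.60108 + 0.39892)^4.
P(M) = 0.60108^4 = 0.130536
P(M+2) = 4 × 0.60108^3 × 0.39892^1 = 0.346531
P(M+4) = 6 × 0.60108^2 × 0.39892^2 = 0.344975
P(M+6) = 4 × 0.60108^1 × 0.39892^3 = 0.152633
P(M+8) = 0.39892^4 = 0.025325
The M+2 peak is largest (0.346531); scaling to 100 gives 37.7 : 100.0 : 99.6 : 44.0 : 7.3.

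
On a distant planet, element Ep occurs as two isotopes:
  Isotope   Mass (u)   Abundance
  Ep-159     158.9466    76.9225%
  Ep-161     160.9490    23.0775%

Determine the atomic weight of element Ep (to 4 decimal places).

159.4087 u

The abundance-weighted mean is 0.769225 × 158.9466 + 0.230775 × 160.9490
= 122.26570 + 37.14301 = 159.40871 u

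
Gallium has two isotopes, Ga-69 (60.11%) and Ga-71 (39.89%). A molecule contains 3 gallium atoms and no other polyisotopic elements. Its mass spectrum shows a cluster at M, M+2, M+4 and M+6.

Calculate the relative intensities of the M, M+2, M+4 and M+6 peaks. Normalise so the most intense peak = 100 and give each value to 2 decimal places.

Expanding (0.6011 + 0.3989)^3:
P(M) = 0.6011^3 = 0.217190
P(M+2) = 3 × 0.6011^2 × 0.3989^1 = 0.432393
P(M+4) = 3 × 0.6011^1 × 0.3989^2 = 0.286943
P(M+6) = 0.3989^3 = 0.063473
The M+2 peak is largest (0.432393); scaling to 100 gives 50.23 : 100.00 : 66.36 : 14.68.

50.23 : 100.00 : 66.36 : 14.68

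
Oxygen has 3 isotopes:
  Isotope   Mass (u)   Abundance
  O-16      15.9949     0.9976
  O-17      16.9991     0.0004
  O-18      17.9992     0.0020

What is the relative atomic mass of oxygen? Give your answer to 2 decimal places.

16.00 u

Average mass = Σ (abundance × isotope mass) = 0.9976 × 15.9949 + 0.0004 × 16.9991 + 0.0020 × 17.9992
= 15.95651 + 0.00680 + 0.03600 = 15.99931 u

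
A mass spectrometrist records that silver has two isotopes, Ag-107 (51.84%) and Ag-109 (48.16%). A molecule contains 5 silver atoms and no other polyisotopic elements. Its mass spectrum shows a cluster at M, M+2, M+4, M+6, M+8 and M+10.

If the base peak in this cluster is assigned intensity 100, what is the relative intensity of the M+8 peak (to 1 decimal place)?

43.2

Term probabilities: M 0.0374, M+2 0.1739, M+4 0.3231, M+6 0.3002, M+8 0.1394, M+10 0.0259. Base peak = M+4.
P(M+4) = C(5,2) × 0.5184^3 × 0.4816^2 = 10 × 0.13931407 × 0.23193856 = 0.323123 (base)
P(M+8) = C(5,4) × 0.5184^1 × 0.4816^4 = 5 × 0.5184 × 0.0537955 = 0.139438
Relative intensity = 0.139438 / 0.323123 × 100 = 43.2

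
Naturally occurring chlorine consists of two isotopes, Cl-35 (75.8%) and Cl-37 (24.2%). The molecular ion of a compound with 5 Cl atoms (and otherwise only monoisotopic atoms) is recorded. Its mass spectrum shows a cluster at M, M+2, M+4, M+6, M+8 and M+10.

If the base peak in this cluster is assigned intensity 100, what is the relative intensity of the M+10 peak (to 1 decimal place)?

(0.758 + 0.242)^5 gives M 0.2502, M+2 0.3994, M+4 0.2551, M+6 0.0814, M+8 0.0130, M+10 0.0008; the largest is M+2.
P(M+2) = C(5,1) × 0.758^4 × 0.242^1 = 5 × 0.33012379 × 0.2420 = 0.399450 (base)
P(M+10) = C(5,5) × 0.758^0 × 0.242^5 = 1 × 1.0000 × 0.00083 = 0.000830
Relative intensity = 0.000830 / 0.399450 × 100 = 0.2

0.2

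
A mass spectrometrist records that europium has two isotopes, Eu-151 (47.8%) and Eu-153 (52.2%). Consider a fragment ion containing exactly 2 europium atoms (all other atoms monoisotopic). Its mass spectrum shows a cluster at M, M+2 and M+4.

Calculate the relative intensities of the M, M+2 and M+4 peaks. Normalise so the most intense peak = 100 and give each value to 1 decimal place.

Expanding (0.478 + 0.522)^2:
P(M) = 0.478^2 = 0.228484
P(M+2) = 2 × 0.478^1 × 0.522^1 = 0.499032
P(M+4) = 0.522^2 = 0.272484
The M+2 peak is largest (0.499032); scaling to 100 gives 45.8 : 100.0 : 54.6.

45.8 : 100.0 : 54.6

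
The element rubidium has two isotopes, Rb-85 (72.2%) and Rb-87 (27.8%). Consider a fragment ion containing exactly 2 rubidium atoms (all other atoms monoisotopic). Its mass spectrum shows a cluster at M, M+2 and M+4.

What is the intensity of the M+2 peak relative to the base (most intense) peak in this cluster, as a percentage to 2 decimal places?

Term probabilities: M 0.5213, M+2 0.4014, M+4 0.0773. Base peak = M.
P(M) = C(2,0) × 0.722^2 × 0.278^0 = 1 × 0.521284 × 1.0000 = 0.521284 (base)
P(M+2) = C(2,1) × 0.722^1 × 0.278^1 = 2 × 0.7220 × 0.2780 = 0.401432
Relative intensity = 0.401432 / 0.521284 × 100 = 77.01

77.01%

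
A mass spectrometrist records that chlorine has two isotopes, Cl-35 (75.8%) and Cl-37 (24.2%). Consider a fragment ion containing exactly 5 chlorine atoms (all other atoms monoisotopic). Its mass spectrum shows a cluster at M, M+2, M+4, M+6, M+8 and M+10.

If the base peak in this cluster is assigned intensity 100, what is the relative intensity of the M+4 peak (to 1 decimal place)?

Term probabilities: M 0.2502, M+2 0.3994, M+4 0.2551, M+6 0.0814, M+8 0.0130, M+10 0.0008. Base peak = M+2.
P(M+2) = C(5,1) × 0.758^4 × 0.242^1 = 5 × 0.33012379 × 0.2420 = 0.399450 (base)
P(M+4) = C(5,2) × 0.758^3 × 0.242^2 = 10 × 0.43551951 × 0.058564 = 0.255058
Relative intensity = 0.255058 / 0.399450 × 100 = 63.9

63.9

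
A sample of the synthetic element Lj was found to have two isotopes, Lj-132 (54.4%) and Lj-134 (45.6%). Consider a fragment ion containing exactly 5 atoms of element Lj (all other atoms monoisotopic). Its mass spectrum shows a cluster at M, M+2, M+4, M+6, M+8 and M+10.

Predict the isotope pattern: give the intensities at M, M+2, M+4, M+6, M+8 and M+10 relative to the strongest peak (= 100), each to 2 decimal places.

Each Lj atom is independently Lj-132 (p = 0.544) or Lj-134 (q = 0.456); the cluster is the binomial expansion (p + q)^5.
P(M) = 0.544^5 = 0.047642
P(M+2) = 5 × 0.544^4 × 0.456^1 = 0.199678
P(M+4) = 10 × 0.544^3 × 0.456^2 = 0.334754
P(M+6) = 10 × 0.544^2 × 0.456^3 = 0.280603
P(M+8) = 5 × 0.544^1 × 0.456^4 = 0.117606
P(M+10) = 0.456^5 = 0.019716
The M+4 peak is largest (0.334754); scaling to 100 gives 14.23 : 59.65 : 100.00 : 83.82 : 35.13 : 5.89.

14.23 : 59.65 : 100.00 : 83.82 : 35.13 : 5.89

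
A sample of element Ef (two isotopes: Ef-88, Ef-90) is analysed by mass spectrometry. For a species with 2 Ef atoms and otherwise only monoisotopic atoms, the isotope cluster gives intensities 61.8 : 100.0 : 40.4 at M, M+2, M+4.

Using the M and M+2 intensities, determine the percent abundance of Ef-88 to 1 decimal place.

Write p for the Ef-88 fraction. I(M+2)/I(M) = [C(2,1)·p^1·(1−p)] / p^2 = 2·(1−p)/p = 100.0/61.8 = 1.6181
(1−p)/p = 1.6181/2 = 0.8091  ⇒  p = 1/(1 + 0.8091) = 0.5528
Ef-88: 55.3%, Ef-90: 44.7%.

55.3%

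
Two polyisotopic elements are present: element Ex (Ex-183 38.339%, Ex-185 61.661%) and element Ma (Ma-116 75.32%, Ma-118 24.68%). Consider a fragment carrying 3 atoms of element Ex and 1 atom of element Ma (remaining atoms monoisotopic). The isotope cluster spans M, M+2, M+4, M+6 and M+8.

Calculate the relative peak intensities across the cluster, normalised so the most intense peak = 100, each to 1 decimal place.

10.7 : 55.2 : 100.0 : 71.8 : 14.6

Element Ex pattern (n=3): 0.05635369 : 0.27190261 : 0.43730371 : 0.23443999
Element Ma pattern (n=1): 0.7532 : 0.2468
Convolve the two distributions (both contribute in 2-u steps):
  M: 0.05635369×0.7532 = 0.042446
  M+2: 0.05635369×0.2468 + 0.27190261×0.7532 = 0.218705
  M+4: 0.27190261×0.2468 + 0.43730371×0.7532 = 0.396483
  M+6: 0.43730371×0.2468 + 0.23443999×0.7532 = 0.284507
  M+8: 0.23443999×0.2468 = 0.057860
Scale to base peak (0.396483) = 100: 10.7 : 55.2 : 100.0 : 71.8 : 14.6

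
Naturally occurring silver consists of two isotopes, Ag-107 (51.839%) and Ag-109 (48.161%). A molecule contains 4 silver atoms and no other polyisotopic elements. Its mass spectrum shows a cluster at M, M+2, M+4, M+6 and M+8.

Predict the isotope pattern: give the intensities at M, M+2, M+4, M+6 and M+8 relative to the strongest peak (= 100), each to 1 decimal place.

Each Ag atom is independently Ag-107 (p = 0.51839) or Ag-109 (q = 0.48161); the cluster is the binomial expansion (p + q)^4.
P(M) = 0.51839^4 = 0.072215
P(M+2) = 4 × 0.51839^3 × 0.48161^1 = 0.268365
P(M+4) = 6 × 0.51839^2 × 0.48161^2 = 0.373986
P(M+6) = 4 × 0.51839^1 × 0.48161^3 = 0.231634
P(M+8) = 0.48161^4 = 0.053800
The M+4 peak is largest (0.373986); scaling to 100 gives 19.3 : 71.8 : 100.0 : 61.9 : 14.4.

19.3 : 71.8 : 100.0 : 61.9 : 14.4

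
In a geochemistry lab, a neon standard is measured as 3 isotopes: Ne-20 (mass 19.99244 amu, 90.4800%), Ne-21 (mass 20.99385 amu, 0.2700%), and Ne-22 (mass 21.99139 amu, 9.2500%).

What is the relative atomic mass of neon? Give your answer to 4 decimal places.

The abundance-weighted mean is 0.904800 × 19.99244 + 0.002700 × 20.99385 + 0.092500 × 21.99139
= 18.089160 + 0.056683 + 2.034204 = 20.180047 amu

20.1800 amu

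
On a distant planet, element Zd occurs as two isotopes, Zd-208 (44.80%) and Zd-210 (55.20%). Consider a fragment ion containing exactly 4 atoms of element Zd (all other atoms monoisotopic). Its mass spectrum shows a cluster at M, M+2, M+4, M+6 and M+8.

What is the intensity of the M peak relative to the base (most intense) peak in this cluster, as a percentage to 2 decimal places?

Term probabilities: M 0.0403, M+2 0.1985, M+4 0.3669, M+6 0.3014, M+8 0.0928. Base peak = M+4.
P(M+4) = C(4,2) × 0.4480^2 × 0.5520^2 = 6 × 0.200704 × 0.304704 = 0.366932 (base)
P(M) = C(4,0) × 0.4480^4 × 0.5520^0 = 1 × 0.0402821 × 1.0000 = 0.040282
Relative intensity = 0.040282 / 0.366932 × 100 = 10.98

10.98%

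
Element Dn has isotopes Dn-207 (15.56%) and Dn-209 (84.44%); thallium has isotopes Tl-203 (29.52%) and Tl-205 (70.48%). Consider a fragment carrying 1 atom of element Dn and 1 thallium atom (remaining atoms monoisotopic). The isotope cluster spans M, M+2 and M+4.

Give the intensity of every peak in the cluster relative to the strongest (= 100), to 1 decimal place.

7.7 : 60.3 : 100.0

Element Dn pattern (n=1): 0.1556 : 0.8444
Thallium pattern (n=1): 0.2952 : 0.7048
Convolve the two distributions (both contribute in 2-u steps):
  M: 0.1556×0.2952 = 0.045933
  M+2: 0.1556×0.7048 + 0.8444×0.2952 = 0.358934
  M+4: 0.8444×0.7048 = 0.595133
Scale to base peak (0.595133) = 100: 7.7 : 60.3 : 100.0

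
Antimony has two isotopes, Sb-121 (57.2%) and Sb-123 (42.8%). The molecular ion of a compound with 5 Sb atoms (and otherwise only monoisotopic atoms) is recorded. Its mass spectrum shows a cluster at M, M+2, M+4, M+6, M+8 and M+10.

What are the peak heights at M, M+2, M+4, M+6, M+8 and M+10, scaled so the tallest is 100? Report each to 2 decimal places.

17.86 : 66.82 : 100.00 : 74.83 : 27.99 : 4.19

Each Sb atom is independently Sb-121 (p = 0.572) or Sb-123 (q = 0.428); the cluster is the binomial expansion (p + q)^5.
P(M) = 0.572^5 = 0.061232
P(M+2) = 5 × 0.572^4 × 0.428^1 = 0.229086
P(M+4) = 10 × 0.572^3 × 0.428^2 = 0.342827
P(M+6) = 10 × 0.572^2 × 0.428^3 = 0.256521
P(M+8) = 5 × 0.572^1 × 0.428^4 = 0.095971
P(M+10) = 0.428^5 = 0.014362
The M+4 peak is largest (0.342827); scaling to 100 gives 17.86 : 66.82 : 100.00 : 74.83 : 27.99 : 4.19.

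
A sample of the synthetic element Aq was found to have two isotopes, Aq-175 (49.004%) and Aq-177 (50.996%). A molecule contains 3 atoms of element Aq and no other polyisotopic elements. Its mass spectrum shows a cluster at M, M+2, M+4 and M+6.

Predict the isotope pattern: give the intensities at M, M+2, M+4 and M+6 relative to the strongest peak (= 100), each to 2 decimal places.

Each Aq atom is independently Aq-175 (p = 0.49004) or Aq-177 (q = 0.50996); the cluster is the binomial expansion (p + q)^3.
P(M) = 0.49004^3 = 0.117678
P(M+2) = 3 × 0.49004^2 × 0.50996^1 = 0.367384
P(M+4) = 3 × 0.49004^1 × 0.50996^2 = 0.382318
P(M+6) = 0.50996^3 = 0.132620
The M+4 peak is largest (0.382318); scaling to 100 gives 30.78 : 96.09 : 100.00 : 34.69.

30.78 : 96.09 : 100.00 : 34.69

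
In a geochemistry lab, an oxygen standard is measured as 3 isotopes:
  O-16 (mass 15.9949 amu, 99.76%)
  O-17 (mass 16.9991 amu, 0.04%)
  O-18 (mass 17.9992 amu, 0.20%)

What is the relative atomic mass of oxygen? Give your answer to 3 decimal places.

15.999 amu

Weight each isotope mass by its fractional abundance: 0.9976 × 15.9949 + 0.0004 × 16.9991 + 0.0020 × 17.9992
= 15.95651 + 0.00680 + 0.03600 = 15.99931 amu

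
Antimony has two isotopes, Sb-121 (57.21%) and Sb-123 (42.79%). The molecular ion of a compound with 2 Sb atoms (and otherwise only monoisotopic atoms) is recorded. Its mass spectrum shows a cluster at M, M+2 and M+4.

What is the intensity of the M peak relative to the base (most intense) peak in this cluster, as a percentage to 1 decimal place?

66.8%

Binomial terms of (0.5721 + 0.4279)^2: M 0.3273, M+2 0.4896, M+4 0.1831 → M+2 is the base peak.
P(M+2) = C(2,1) × 0.5721^1 × 0.4279^1 = 2 × 0.5721 × 0.4279 = 0.489603 (base)
P(M) = C(2,0) × 0.5721^2 × 0.4279^0 = 1 × 0.32729841 × 1.0000 = 0.327298
Relative intensity = 0.327298 / 0.489603 × 100 = 66.8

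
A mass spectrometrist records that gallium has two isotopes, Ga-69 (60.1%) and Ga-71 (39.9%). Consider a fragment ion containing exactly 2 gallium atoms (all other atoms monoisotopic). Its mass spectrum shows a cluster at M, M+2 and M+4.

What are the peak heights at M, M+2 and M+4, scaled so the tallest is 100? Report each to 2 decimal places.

75.31 : 100.00 : 33.19

The 2 Ga atoms are independent, so intensities follow the terms of (0.601 + 0.399)^2.
P(M) = 0.601^2 = 0.361201
P(M+2) = 2 × 0.601^1 × 0.399^1 = 0.479598
P(M+4) = 0.399^2 = 0.159201
The M+2 peak is largest (0.479598); scaling to 100 gives 75.31 : 100.00 : 33.19.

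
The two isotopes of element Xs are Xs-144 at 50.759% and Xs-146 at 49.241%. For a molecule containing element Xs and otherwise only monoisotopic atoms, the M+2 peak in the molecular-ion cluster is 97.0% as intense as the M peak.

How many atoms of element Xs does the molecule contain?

1

With n Xs atoms, P(M+2)/P(M) = C(n,1)·p^(n−1)q / p^n = n·q/p = n · 0.49241/0.50759.
n = 0.970 × 0.50759/0.49241 = 1.00 ≈ 1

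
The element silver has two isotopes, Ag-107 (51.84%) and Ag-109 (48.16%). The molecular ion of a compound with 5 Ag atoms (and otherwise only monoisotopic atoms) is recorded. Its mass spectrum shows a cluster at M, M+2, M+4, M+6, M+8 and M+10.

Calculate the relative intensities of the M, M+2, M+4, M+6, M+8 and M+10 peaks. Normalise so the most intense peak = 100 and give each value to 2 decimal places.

11.59 : 53.82 : 100.00 : 92.90 : 43.15 : 8.02

Expanding (0.5184 + 0.4816)^5:
P(M) = 0.5184^5 = 0.037439
P(M+2) = 5 × 0.5184^4 × 0.4816^1 = 0.173907
P(M+4) = 10 × 0.5184^3 × 0.4816^2 = 0.323123
P(M+6) = 10 × 0.5184^2 × 0.4816^3 = 0.300185
P(M+8) = 5 × 0.5184^1 × 0.4816^4 = 0.139438
P(M+10) = 0.4816^5 = 0.025908
The M+4 peak is largest (0.323123); scaling to 100 gives 11.59 : 53.82 : 100.00 : 92.90 : 43.15 : 8.02.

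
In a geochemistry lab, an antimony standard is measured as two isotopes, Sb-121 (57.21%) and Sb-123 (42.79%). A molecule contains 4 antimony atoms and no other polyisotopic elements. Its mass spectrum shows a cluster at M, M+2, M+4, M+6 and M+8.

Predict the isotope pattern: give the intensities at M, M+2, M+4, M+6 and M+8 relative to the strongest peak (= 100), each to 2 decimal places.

Each Sb atom is independently Sb-121 (p = 0.5721) or Sb-123 (q = 0.4279); the cluster is the binomial expansion (p + q)^4.
P(M) = 0.5721^4 = 0.107124
P(M+2) = 4 × 0.5721^3 × 0.4279^1 = 0.320493
P(M+4) = 6 × 0.5721^2 × 0.4279^2 = 0.359567
P(M+6) = 4 × 0.5721^1 × 0.4279^3 = 0.179291
P(M+8) = 0.4279^4 = 0.033525
The M+4 peak is largest (0.359567); scaling to 100 gives 29.79 : 89.13 : 100.00 : 49.86 : 9.32.

29.79 : 89.13 : 100.00 : 49.86 : 9.32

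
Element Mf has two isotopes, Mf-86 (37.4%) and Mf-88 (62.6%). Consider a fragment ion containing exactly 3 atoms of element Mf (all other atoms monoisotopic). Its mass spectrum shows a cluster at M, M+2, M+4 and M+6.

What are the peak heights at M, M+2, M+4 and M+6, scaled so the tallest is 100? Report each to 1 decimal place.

11.9 : 59.7 : 100.0 : 55.8

The 3 Mf atoms are independent, so intensities follow the terms of (0.374 + 0.626)^3.
P(M) = 0.374^3 = 0.052314
P(M+2) = 3 × 0.374^2 × 0.626^1 = 0.262687
P(M+4) = 3 × 0.374^1 × 0.626^2 = 0.439685
P(M+6) = 0.626^3 = 0.245314
The M+4 peak is largest (0.439685); scaling to 100 gives 11.9 : 59.7 : 100.0 : 55.8.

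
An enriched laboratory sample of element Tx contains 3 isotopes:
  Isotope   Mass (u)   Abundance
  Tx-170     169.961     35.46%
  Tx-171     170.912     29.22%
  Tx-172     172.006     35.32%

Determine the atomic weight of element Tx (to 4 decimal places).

170.9612 u

Weight each isotope mass by its fractional abundance: 0.3546 × 169.961 + 0.2922 × 170.912 + 0.3532 × 172.006
= 60.26817 + 49.94049 + 60.75252 = 170.96118 u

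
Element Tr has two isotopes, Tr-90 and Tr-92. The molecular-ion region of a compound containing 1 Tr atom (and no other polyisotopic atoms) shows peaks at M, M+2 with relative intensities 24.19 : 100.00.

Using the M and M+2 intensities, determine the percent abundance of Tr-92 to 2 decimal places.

80.52%

Let p = fractional abundance of Tr-90. I(M+2)/I(M) = [C(1,1)·p^0·(1−p)] / p^1 = 1·(1−p)/p = 100.00/24.19 = 4.1339
(1−p)/p = 4.1339/1 = 4.1339  ⇒  p = 1/(1 + 4.1339) = 0.1948
Tr-90: 19.48%, Tr-92: 80.52%.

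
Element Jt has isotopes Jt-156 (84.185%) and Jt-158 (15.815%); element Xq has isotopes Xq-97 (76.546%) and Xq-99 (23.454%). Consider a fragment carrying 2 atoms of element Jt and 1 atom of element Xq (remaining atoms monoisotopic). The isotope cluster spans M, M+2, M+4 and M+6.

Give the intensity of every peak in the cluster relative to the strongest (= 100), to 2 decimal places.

Element Jt pattern (n=2): 0.70871142 : 0.26627716 : 0.02501142
Element Xq pattern (n=1): 0.76546 : 0.23454
Convolve the two distributions (both contribute in 2-u steps):
  M: 0.70871142×0.76546 = 0.542490
  M+2: 0.70871142×0.23454 + 0.26627716×0.76546 = 0.370046
  M+4: 0.26627716×0.23454 + 0.02501142×0.76546 = 0.081598
  M+6: 0.02501142×0.23454 = 0.005866
Scale to base peak (0.542490) = 100: 100.00 : 68.21 : 15.04 : 1.08

100.00 : 68.21 : 15.04 : 1.08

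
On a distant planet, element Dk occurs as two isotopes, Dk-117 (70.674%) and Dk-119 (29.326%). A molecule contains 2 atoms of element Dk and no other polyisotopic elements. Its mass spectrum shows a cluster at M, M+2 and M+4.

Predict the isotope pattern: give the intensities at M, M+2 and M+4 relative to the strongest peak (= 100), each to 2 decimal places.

100.00 : 82.99 : 17.22

Each Dk atom is independently Dk-117 (p = 0.70674) or Dk-119 (q = 0.29326); the cluster is the binomial expansion (p + q)^2.
P(M) = 0.70674^2 = 0.499481
P(M+2) = 2 × 0.70674^1 × 0.29326^1 = 0.414517
P(M+4) = 0.29326^2 = 0.086001
The M peak is largest (0.499481); scaling to 100 gives 100.00 : 82.99 : 17.22.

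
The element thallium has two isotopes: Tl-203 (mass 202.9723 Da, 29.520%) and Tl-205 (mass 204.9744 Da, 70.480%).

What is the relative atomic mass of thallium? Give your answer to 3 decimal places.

204.383 Da

Weight each isotope mass by its fractional abundance: 0.29520 × 202.9723 + 0.70480 × 204.9744
= 59.91742 + 144.46596 = 204.38338 Da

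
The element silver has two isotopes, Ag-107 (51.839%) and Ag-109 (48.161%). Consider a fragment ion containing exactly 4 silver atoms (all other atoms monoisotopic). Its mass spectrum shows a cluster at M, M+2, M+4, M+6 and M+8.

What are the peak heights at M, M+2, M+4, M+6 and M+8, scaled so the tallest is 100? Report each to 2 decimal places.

19.31 : 71.76 : 100.00 : 61.94 : 14.39

The 4 Ag atoms are independent, so intensities follow the terms of (0.51839 + 0.48161)^4.
P(M) = 0.51839^4 = 0.072215
P(M+2) = 4 × 0.51839^3 × 0.48161^1 = 0.268365
P(M+4) = 6 × 0.51839^2 × 0.48161^2 = 0.373986
P(M+6) = 4 × 0.51839^1 × 0.48161^3 = 0.231634
P(M+8) = 0.48161^4 = 0.053800
The M+4 peak is largest (0.373986); scaling to 100 gives 19.31 : 71.76 : 100.00 : 61.94 : 14.39.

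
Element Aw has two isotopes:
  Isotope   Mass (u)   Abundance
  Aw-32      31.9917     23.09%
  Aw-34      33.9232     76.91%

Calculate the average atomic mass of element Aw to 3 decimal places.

33.477 u

Weight each isotope mass by its fractional abundance: 0.2309 × 31.9917 + 0.7691 × 33.9232
= 7.38688 + 26.09033 = 33.47721 u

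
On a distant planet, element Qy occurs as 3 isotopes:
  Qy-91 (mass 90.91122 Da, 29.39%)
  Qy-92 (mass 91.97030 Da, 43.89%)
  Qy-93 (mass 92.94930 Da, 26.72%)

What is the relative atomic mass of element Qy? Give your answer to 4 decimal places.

Weight each isotope mass by its fractional abundance: 0.2939 × 90.91122 + 0.4389 × 91.97030 + 0.2672 × 92.94930
= 26.718808 + 40.365765 + 24.836053 = 91.920626 Da

91.9206 Da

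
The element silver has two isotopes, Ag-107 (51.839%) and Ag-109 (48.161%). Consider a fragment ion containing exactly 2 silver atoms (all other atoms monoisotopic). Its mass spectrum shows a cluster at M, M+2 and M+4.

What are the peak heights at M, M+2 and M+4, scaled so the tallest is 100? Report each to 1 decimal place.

53.8 : 100.0 : 46.5

Each Ag atom is independently Ag-107 (p = 0.51839) or Ag-109 (q = 0.48161); the cluster is the binomial expansion (p + q)^2.
P(M) = 0.51839^2 = 0.268728
P(M+2) = 2 × 0.51839^1 × 0.48161^1 = 0.499324
P(M+4) = 0.48161^2 = 0.231948
The M+2 peak is largest (0.499324); scaling to 100 gives 53.8 : 100.0 : 46.5.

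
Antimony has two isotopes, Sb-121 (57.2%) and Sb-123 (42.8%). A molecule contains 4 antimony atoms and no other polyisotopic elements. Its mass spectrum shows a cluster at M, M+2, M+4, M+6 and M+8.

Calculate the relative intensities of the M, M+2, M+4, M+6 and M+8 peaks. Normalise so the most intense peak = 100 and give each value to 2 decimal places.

29.77 : 89.10 : 100.00 : 49.88 : 9.33

Expanding (0.572 + 0.428)^4:
P(M) = 0.572^4 = 0.107049
P(M+2) = 4 × 0.572^3 × 0.428^1 = 0.320400
P(M+4) = 6 × 0.572^2 × 0.428^2 = 0.359609
P(M+6) = 4 × 0.572^1 × 0.428^3 = 0.179385
P(M+8) = 0.428^4 = 0.033556
The M+4 peak is largest (0.359609); scaling to 100 gives 29.77 : 89.10 : 100.00 : 49.88 : 9.33.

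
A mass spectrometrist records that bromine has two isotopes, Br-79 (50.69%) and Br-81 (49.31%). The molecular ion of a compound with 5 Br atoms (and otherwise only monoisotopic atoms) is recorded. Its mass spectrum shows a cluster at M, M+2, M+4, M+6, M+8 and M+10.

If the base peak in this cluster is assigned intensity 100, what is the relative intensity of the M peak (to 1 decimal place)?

Binomial terms of (0.5069 + 0.4931)^5: M 0.0335, M+2 0.1628, M+4 0.3167, M+6 0.3081, M+8 0.1498, M+10 0.0292 → M+4 is the base peak.
P(M+4) = C(5,2) × 0.5069^3 × 0.4931^2 = 10 × 0.13024674 × 0.24314761 = 0.316692 (base)
P(M) = C(5,0) × 0.5069^5 × 0.4931^0 = 1 × 0.03346659 × 1.0000 = 0.033467
Relative intensity = 0.033467 / 0.316692 × 100 = 10.6

10.6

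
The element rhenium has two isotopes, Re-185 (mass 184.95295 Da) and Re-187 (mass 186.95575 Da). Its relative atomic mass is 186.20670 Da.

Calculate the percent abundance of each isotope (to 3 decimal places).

Re-185: 37.400%, Re-187: 62.600%

With x = fraction of Re-185 (so Re-187 is 1 − x):
184.95295·x + 186.95575·(1 − x) = 186.20670
(184.95295 − 186.95575)·x = 186.20670 − 186.95575
x = -0.74905 / -2.00280 = 0.37400 → 37.400% Re-185, 62.600% Re-187.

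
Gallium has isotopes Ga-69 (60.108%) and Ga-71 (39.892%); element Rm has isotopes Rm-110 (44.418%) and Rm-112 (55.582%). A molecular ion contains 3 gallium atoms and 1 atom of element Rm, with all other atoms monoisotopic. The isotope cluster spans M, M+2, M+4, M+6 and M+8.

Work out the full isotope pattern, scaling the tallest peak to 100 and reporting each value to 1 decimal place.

Gallium pattern (n=3): 0.2171685 : 0.432386 : 0.2869625 : 0.063483
Element Rm pattern (n=1): 0.44418 : 0.55582
Convolve the two distributions (both contribute in 2-u steps):
  M: 0.2171685×0.44418 = 0.096462
  M+2: 0.2171685×0.55582 + 0.432386×0.44418 = 0.312764
  M+4: 0.432386×0.55582 + 0.2869625×0.44418 = 0.367792
  M+6: 0.2869625×0.55582 + 0.063483×0.44418 = 0.187697
  M+8: 0.063483×0.55582 = 0.035285
Scale to base peak (0.367792) = 100: 26.2 : 85.0 : 100.0 : 51.0 : 9.6

26.2 : 85.0 : 100.0 : 51.0 : 9.6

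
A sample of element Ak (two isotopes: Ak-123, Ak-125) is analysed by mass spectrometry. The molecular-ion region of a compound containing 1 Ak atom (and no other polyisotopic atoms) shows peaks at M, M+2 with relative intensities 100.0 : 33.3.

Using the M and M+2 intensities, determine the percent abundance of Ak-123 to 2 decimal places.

75.02%

If p is the fraction of Ak that is Ak-123, then I(M+2)/I(M) = [C(1,1)·p^0·(1−p)] / p^1 = 1·(1−p)/p = 33.3/100.0 = 0.3330
(1−p)/p = 0.3330/1 = 0.3330  ⇒  p = 1/(1 + 0.3330) = 0.7502
Ak-123: 75.02%, Ak-125: 24.98%.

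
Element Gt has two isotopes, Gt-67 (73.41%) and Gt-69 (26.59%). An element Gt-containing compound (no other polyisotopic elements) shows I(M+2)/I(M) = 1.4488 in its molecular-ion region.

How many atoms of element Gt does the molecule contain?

4

For n independent Gt atoms, I(M+2)/I(M) = n · (abundance Gt-69) / (abundance Gt-67) = n · 0.2659/0.7341.
n = 1.4488 × 0.7341/0.2659 = 4.00 ≈ 4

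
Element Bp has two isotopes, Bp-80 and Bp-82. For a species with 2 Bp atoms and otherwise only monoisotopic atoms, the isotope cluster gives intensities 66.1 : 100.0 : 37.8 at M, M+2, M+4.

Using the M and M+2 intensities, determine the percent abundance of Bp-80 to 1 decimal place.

If p is the fraction of Bp that is Bp-80, then I(M+2)/I(M) = [C(2,1)·p^1·(1−p)] / p^2 = 2·(1−p)/p = 100.0/66.1 = 1.5129
(1−p)/p = 1.5129/2 = 0.7564  ⇒  p = 1/(1 + 0.7564) = 0.5693
Bp-80: 56.9%, Bp-82: 43.1%.

56.9%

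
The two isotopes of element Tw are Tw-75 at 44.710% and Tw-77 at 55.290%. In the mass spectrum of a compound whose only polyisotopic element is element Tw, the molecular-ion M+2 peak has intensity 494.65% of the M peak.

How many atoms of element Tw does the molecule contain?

4

For n independent Tw atoms, I(M+2)/I(M) = n · (abundance Tw-77) / (abundance Tw-75) = n · 0.55290/0.44710.
n = 4.9465 × 0.44710/0.55290 = 4.00 ≈ 4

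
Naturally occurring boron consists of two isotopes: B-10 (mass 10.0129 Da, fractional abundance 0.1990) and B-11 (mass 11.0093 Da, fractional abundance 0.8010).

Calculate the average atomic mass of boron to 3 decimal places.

10.811 Da

Ar = Σ fᵢ·mᵢ = 0.1990 × 10.0129 + 0.8010 × 11.0093
= 1.99257 + 8.81845 = 10.81102 Da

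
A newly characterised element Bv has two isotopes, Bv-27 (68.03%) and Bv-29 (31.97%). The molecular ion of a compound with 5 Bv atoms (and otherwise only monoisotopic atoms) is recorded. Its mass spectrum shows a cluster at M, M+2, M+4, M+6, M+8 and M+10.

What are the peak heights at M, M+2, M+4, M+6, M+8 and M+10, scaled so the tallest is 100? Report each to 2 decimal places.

Each Bv atom is independently Bv-27 (p = 0.6803) or Bv-29 (q = 0.3197); the cluster is the binomial expansion (p + q)^5.
P(M) = 0.6803^5 = 0.145714
P(M+2) = 5 × 0.6803^4 × 0.3197^1 = 0.342385
P(M+4) = 10 × 0.6803^3 × 0.3197^2 = 0.321800
P(M+6) = 10 × 0.6803^2 × 0.3197^3 = 0.151227
P(M+8) = 5 × 0.6803^1 × 0.3197^4 = 0.035534
P(M+10) = 0.3197^5 = 0.003340
The M+2 peak is largest (0.342385); scaling to 100 gives 42.56 : 100.00 : 93.99 : 44.17 : 10.38 : 0.98.

42.56 : 100.00 : 93.99 : 44.17 : 10.38 : 0.98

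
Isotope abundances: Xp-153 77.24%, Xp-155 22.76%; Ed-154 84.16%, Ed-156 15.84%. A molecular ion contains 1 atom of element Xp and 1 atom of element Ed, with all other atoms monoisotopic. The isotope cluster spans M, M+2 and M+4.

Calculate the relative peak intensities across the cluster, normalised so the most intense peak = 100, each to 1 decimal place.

100.0 : 48.3 : 5.5

Element Xp pattern (n=1): 0.7724 : 0.2276
Element Ed pattern (n=1): 0.8416 : 0.1584
Convolve the two distributions (both contribute in 2-u steps):
  M: 0.7724×0.8416 = 0.650052
  M+2: 0.7724×0.1584 + 0.2276×0.8416 = 0.313896
  M+4: 0.2276×0.1584 = 0.036052
Scale to base peak (0.650052) = 100: 100.0 : 48.3 : 5.5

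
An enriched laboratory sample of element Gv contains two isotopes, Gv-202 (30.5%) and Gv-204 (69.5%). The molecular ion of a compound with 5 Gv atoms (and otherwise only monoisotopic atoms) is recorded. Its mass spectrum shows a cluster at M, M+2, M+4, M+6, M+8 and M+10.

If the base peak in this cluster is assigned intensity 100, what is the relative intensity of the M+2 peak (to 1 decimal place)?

Binomial terms of (0.305 + 0.695)^5: M 0.0026, M+2 0.0301, M+4 0.1370, M+6 0.3123, M+8 0.3558, M+10 0.1622 → M+8 is the base peak.
P(M+8) = C(5,4) × 0.305^1 × 0.695^4 = 5 × 0.3050 × 0.23331315 = 0.355803 (base)
P(M+2) = C(5,1) × 0.305^4 × 0.695^1 = 5 × 0.00865365 × 0.6950 = 0.030071
Relative intensity = 0.030071 / 0.355803 × 100 = 8.5

8.5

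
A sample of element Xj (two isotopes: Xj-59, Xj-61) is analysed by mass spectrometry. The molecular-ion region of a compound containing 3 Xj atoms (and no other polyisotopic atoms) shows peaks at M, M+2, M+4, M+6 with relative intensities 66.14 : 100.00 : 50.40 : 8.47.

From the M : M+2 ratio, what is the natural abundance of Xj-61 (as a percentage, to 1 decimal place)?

33.5%

Let p = fractional abundance of Xj-59. I(M+2)/I(M) = [C(3,1)·p^2·(1−p)] / p^3 = 3·(1−p)/p = 100.00/66.14 = 1.5119
(1−p)/p = 1.5119/3 = 0.5040  ⇒  p = 1/(1 + 0.5040) = 0.6649
Xj-59: 66.5%, Xj-61: 33.5%.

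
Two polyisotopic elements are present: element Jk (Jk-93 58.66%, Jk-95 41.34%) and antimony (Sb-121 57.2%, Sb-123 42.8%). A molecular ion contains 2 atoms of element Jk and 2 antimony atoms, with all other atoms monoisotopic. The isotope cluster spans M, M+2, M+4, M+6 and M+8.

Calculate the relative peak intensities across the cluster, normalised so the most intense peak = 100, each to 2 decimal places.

Element Jk pattern (n=2): 0.34409956 : 0.48500088 : 0.17089956
Antimony pattern (n=2): 0.327184 : 0.489632 : 0.183184
Convolve the two distributions (both contribute in 2-u steps):
  M: 0.34409956×0.327184 = 0.112584
  M+2: 0.34409956×0.489632 + 0.48500088×0.327184 = 0.327167
  M+4: 0.34409956×0.183184 + 0.48500088×0.489632 + 0.17089956×0.327184 = 0.356421
  M+6: 0.48500088×0.183184 + 0.17089956×0.489632 = 0.172522
  M+8: 0.17089956×0.183184 = 0.031306
Scale to base peak (0.356421) = 100: 31.59 : 91.79 : 100.00 : 48.40 : 8.78

31.59 : 91.79 : 100.00 : 48.40 : 8.78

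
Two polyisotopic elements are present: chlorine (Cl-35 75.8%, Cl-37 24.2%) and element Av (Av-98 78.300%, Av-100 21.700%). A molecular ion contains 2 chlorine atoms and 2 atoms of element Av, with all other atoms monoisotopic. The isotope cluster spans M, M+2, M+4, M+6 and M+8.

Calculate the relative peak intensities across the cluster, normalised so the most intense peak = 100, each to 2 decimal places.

83.84 : 100.00 : 44.66 : 8.85 : 0.66

Chlorine pattern (n=2): 0.574564 : 0.366872 : 0.058564
Element Av pattern (n=2): 0.613089 : 0.339822 : 0.047089
Convolve the two distributions (both contribute in 2-u steps):
  M: 0.574564×0.613089 = 0.352259
  M+2: 0.574564×0.339822 + 0.366872×0.613089 = 0.420175
  M+4: 0.574564×0.047089 + 0.366872×0.339822 + 0.058564×0.613089 = 0.187632
  M+6: 0.366872×0.047089 + 0.058564×0.339822 = 0.037177
  M+8: 0.058564×0.047089 = 0.002758
Scale to base peak (0.420175) = 100: 83.84 : 100.00 : 44.66 : 8.85 : 0.66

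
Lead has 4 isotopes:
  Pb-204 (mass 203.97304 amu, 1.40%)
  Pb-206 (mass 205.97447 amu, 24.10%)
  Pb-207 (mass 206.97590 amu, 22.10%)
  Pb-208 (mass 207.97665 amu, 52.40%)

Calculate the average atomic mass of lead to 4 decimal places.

207.2169 amu

Weight each isotope mass by its fractional abundance: 0.0140 × 203.97304 + 0.2410 × 205.97447 + 0.2210 × 206.97590 + 0.5240 × 207.97665
= 2.855623 + 49.639847 + 45.741674 + 108.979765 = 207.216909 amu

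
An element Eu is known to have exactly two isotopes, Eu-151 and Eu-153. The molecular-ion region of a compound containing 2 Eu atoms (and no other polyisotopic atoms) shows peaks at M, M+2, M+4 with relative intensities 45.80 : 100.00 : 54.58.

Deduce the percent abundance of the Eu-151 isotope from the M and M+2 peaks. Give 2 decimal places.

If p is the fraction of Eu that is Eu-151, then I(M+2)/I(M) = [C(2,1)·p^1·(1−p)] / p^2 = 2·(1−p)/p = 100.00/45.80 = 2.1834
(1−p)/p = 2.1834/2 = 1.0917  ⇒  p = 1/(1 + 1.0917) = 0.4781
Eu-151: 47.81%, Eu-153: 52.19%.

47.81%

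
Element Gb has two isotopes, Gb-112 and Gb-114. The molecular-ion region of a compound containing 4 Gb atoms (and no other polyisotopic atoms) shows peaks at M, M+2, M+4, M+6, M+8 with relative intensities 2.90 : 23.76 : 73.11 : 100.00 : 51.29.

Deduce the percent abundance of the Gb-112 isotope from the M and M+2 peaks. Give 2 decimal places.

If p is the fraction of Gb that is Gb-112, then I(M+2)/I(M) = [C(4,1)·p^3·(1−p)] / p^4 = 4·(1−p)/p = 23.76/2.90 = 8.1931
(1−p)/p = 8.1931/4 = 2.0483  ⇒  p = 1/(1 + 2.0483) = 0.3281
Gb-112: 32.81%, Gb-114: 67.19%.

32.81%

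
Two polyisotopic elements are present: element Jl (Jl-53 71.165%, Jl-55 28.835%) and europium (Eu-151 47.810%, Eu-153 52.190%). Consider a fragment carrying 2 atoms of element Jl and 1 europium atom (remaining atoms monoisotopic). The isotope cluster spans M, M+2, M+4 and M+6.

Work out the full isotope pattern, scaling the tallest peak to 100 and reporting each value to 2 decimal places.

Element Jl pattern (n=2): 0.50644572 : 0.41040855 : 0.08314572
Europium pattern (n=1): 0.4781 : 0.5219
Convolve the two distributions (both contribute in 2-u steps):
  M: 0.50644572×0.4781 = 0.242132
  M+2: 0.50644572×0.5219 + 0.41040855×0.4781 = 0.460530
  M+4: 0.41040855×0.5219 + 0.08314572×0.4781 = 0.253944
  M+6: 0.08314572×0.5219 = 0.043394
Scale to base peak (0.460530) = 100: 52.58 : 100.00 : 55.14 : 9.42

52.58 : 100.00 : 55.14 : 9.42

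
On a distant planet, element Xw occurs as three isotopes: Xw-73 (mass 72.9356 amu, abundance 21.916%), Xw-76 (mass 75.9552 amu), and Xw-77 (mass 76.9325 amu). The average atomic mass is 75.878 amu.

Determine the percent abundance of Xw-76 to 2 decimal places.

18.27%

Let x and y be the fractions of Xw-76 and Xw-77. Then x + y = 1 − 0.21916 = 0.78084 and 75.9552x + 76.9325y = 75.878 − 0.21916×72.9356 = 59.893433904.
Substituting: 75.9552x + 76.9325(0.78084 − x) = 59.893433904
(75.9552 − 76.9325)x = -0.178539396  ⇒  x = 0.18269, y = 0.59815
Xw-76: 18.27%, Xw-77: 59.82%.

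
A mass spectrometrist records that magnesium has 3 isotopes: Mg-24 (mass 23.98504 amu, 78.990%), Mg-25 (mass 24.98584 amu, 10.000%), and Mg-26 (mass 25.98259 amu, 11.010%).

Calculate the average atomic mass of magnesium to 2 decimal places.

Ar = Σ fᵢ·mᵢ = 0.78990 × 23.98504 + 0.10000 × 24.98584 + 0.11010 × 25.98259
= 18.945783 + 2.498584 + 2.860683 = 24.305050 amu

24.31 amu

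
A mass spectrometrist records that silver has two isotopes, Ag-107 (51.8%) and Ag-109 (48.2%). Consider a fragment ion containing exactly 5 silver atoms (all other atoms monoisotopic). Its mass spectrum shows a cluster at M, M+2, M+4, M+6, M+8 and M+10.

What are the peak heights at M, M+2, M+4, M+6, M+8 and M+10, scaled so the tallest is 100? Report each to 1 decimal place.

11.5 : 53.7 : 100.0 : 93.1 : 43.3 : 8.1

The 5 Ag atoms are independent, so intensities follow the terms of (0.518 + 0.482)^5.
P(M) = 0.518^5 = 0.037295
P(M+2) = 5 × 0.518^4 × 0.482^1 = 0.173515
P(M+4) = 10 × 0.518^3 × 0.482^2 = 0.322911
P(M+6) = 10 × 0.518^2 × 0.482^3 = 0.300470
P(M+8) = 5 × 0.518^1 × 0.482^4 = 0.139794
P(M+10) = 0.482^5 = 0.026016
The M+4 peak is largest (0.322911); scaling to 100 gives 11.5 : 53.7 : 100.0 : 93.1 : 43.3 : 8.1.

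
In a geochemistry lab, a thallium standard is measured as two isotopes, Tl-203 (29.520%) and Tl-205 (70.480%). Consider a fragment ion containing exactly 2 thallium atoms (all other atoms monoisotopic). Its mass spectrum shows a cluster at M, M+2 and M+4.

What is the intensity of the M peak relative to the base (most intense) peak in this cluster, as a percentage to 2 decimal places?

17.54%

Binomial terms of (0.29520 + 0.70480)^2: M 0.0871, M+2 0.4161, M+4 0.4967 → M+4 is the base peak.
P(M+4) = C(2,2) × 0.29520^0 × 0.70480^2 = 1 × 1.0000 × 0.49674304 = 0.496743 (base)
P(M) = C(2,0) × 0.29520^2 × 0.70480^0 = 1 × 0.08714304 × 1.0000 = 0.087143
Relative intensity = 0.087143 / 0.496743 × 100 = 17.54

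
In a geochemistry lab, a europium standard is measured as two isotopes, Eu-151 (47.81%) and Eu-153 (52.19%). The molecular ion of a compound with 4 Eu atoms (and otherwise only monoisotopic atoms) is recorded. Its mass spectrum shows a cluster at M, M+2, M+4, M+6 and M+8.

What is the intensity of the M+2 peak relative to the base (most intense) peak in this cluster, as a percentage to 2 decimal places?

Binomial terms of (0.4781 + 0.5219)^4: M 0.0522, M+2 0.2281, M+4 0.3736, M+6 0.2719, M+8 0.0742 → M+4 is the base peak.
P(M+4) = C(4,2) × 0.4781^2 × 0.5219^2 = 6 × 0.22857961 × 0.27237961 = 0.373563 (base)
P(M+2) = C(4,1) × 0.4781^3 × 0.5219^1 = 4 × 0.10928391 × 0.5219 = 0.228141
Relative intensity = 0.228141 / 0.373563 × 100 = 61.07

61.07%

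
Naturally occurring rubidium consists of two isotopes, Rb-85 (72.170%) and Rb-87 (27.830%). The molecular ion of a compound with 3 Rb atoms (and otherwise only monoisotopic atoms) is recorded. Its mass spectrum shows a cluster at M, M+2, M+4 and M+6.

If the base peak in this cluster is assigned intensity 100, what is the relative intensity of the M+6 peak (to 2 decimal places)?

4.96

Binomial terms of (0.72170 + 0.27830)^3: M 0.3759, M+2 0.4349, M+4 0.1677, M+6 0.0216 → M+2 is the base peak.
P(M+2) = C(3,1) × 0.72170^2 × 0.27830^1 = 3 × 0.52085089 × 0.2783 = 0.434858 (base)
P(M+6) = C(3,3) × 0.72170^0 × 0.27830^3 = 1 × 1.0000 × 0.02155458 = 0.021555
Relative intensity = 0.021555 / 0.434858 × 100 = 4.96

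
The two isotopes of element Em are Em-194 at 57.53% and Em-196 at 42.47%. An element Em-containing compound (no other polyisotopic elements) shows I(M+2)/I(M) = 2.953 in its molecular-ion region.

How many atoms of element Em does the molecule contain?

With n Em atoms, P(M+2)/P(M) = C(n,1)·p^(n−1)q / p^n = n·q/p = n · 0.4247/0.5753.
n = 2.953 × 0.5753/0.4247 = 4.00 ≈ 4

4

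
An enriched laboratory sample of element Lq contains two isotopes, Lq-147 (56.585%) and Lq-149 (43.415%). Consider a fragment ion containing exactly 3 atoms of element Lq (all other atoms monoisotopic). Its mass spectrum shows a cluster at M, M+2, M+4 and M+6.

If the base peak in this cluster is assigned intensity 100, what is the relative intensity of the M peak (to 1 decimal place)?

(0.56585 + 0.43415)^3 gives M 0.1812, M+2 0.4170, M+4 0.3200, M+6 0.0818; the largest is M+2.
P(M+2) = C(3,1) × 0.56585^2 × 0.43415^1 = 3 × 0.32018622 × 0.43415 = 0.417027 (base)
P(M) = C(3,0) × 0.56585^3 × 0.43415^0 = 1 × 0.18117737 × 1.0000 = 0.181177
Relative intensity = 0.181177 / 0.417027 × 100 = 43.4

43.4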